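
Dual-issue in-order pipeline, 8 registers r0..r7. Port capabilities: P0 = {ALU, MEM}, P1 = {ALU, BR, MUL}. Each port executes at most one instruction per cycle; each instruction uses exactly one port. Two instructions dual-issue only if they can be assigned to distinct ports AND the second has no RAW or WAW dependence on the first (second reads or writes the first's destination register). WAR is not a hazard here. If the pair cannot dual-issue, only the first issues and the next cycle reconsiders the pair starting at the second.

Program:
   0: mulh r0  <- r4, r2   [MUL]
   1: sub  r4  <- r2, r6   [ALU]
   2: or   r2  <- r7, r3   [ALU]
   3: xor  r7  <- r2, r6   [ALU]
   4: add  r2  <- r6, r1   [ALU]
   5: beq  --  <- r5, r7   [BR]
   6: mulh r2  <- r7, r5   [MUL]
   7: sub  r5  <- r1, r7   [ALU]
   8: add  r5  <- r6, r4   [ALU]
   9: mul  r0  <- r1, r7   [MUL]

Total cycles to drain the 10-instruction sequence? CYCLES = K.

CYCLES = 6

0. mulh.MUL;sub.ALU @i0/i1  | pair
1. or.ALU @i2  | RAW r2
2. xor.ALU;add.ALU @i3/i4  | pair
3. beq.BR @i5  | no-port BR/MUL
4. mulh.MUL;sub.ALU @i6/i7  | pair
5. add.ALU;mul.MUL @i8/i9  | pair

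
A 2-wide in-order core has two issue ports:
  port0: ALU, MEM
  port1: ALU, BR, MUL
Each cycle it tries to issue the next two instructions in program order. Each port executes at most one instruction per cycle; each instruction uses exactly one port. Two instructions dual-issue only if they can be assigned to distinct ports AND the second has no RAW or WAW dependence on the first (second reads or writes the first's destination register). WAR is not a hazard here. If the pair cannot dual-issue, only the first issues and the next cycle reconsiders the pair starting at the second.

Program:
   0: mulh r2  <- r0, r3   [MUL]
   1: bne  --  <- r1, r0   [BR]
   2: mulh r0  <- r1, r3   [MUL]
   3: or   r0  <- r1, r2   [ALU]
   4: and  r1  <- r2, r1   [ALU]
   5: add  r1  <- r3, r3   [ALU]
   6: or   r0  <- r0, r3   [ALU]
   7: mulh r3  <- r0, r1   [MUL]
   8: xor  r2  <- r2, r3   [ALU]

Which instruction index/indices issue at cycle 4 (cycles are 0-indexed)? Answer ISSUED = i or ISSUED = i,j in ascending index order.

ISSUED = 5,6

[0] i0  mulh.MUL  -- no-port MUL/BR
[1] i1  bne.BR  -- no-port BR/MUL
[2] i2  mulh.MUL  -- WAW r0
[3] i3/i4  or.ALU and.ALU  -- dual
[4] i5/i6  add.ALU or.ALU  -- dual
[5] i7  mulh.MUL  -- RAW r3
[6] i8  xor.ALU  -- tail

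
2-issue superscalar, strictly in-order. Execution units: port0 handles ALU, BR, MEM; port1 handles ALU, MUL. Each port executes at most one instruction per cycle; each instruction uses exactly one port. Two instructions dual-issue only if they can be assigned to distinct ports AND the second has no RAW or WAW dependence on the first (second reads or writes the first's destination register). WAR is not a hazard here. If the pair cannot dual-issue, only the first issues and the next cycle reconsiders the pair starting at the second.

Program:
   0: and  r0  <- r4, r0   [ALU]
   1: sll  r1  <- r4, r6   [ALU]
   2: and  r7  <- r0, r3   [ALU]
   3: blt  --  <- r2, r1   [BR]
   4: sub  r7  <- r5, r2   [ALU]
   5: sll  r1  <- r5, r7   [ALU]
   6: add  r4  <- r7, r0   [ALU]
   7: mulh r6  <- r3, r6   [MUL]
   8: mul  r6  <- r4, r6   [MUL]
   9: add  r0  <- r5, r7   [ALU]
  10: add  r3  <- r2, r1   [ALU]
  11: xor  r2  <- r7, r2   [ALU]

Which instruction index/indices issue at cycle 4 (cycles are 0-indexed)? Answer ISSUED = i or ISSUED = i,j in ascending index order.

ISSUED = 7

t=0 i0&i1:and sll ; 2-wide
t=1 i2&i3:and blt ; 2-wide
t=2 i4:sub ; RAW r7
t=3 i5&i6:sll add ; 2-wide
t=4 i7:mulh ; no-port MUL/MUL
t=5 i8&i9:mul add ; 2-wide
t=6 i10&i11:add xor ; 2-wide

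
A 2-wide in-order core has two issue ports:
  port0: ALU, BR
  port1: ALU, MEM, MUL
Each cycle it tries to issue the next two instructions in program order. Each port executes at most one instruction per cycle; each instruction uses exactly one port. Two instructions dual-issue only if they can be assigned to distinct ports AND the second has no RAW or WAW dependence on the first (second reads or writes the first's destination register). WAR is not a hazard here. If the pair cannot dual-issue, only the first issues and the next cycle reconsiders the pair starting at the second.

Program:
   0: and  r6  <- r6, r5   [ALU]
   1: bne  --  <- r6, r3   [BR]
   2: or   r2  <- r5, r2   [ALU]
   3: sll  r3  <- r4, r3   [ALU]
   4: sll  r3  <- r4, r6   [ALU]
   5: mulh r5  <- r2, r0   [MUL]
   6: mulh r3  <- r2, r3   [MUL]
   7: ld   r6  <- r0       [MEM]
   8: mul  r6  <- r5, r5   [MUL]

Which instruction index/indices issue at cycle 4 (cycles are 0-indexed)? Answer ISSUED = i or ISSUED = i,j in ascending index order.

ISSUED = 6

  cy0 -> i0 (and.ALU) RAW r6
  cy1 -> i1+i2 (bne.BR or.ALU) dual
  cy2 -> i3 (sll.ALU) WAW r3
  cy3 -> i4+i5 (sll.ALU mulh.MUL) dual
  cy4 -> i6 (mulh.MUL) no-port MUL/MEM
  cy5 -> i7 (ld.MEM) no-port MEM/MUL
  cy6 -> i8 (mul.MUL) tail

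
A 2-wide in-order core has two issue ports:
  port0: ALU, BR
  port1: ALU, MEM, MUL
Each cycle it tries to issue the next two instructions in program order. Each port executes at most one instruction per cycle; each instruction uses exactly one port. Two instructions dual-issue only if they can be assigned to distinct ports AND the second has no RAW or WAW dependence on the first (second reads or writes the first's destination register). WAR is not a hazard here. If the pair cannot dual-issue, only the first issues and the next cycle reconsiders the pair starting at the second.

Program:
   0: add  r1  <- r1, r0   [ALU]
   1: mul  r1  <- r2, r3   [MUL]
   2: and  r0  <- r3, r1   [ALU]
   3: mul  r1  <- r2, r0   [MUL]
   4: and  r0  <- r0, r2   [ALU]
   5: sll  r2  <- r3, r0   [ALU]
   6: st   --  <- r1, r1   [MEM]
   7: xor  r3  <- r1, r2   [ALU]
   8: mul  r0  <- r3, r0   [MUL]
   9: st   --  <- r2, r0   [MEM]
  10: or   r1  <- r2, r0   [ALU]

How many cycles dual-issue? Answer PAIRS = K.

PAIRS = 3

#0 head=0: add i0 WAW r1
#1 head=1: mul i1 RAW r1
#2 head=2: and i2 RAW r0
#3 head=3: mul and i3,i4 pair
#4 head=5: sll st i5,i6 pair
#5 head=7: xor i7 RAW r3
#6 head=8: mul i8 no-port MUL/MEM
#7 head=9: st or i9,i10 pair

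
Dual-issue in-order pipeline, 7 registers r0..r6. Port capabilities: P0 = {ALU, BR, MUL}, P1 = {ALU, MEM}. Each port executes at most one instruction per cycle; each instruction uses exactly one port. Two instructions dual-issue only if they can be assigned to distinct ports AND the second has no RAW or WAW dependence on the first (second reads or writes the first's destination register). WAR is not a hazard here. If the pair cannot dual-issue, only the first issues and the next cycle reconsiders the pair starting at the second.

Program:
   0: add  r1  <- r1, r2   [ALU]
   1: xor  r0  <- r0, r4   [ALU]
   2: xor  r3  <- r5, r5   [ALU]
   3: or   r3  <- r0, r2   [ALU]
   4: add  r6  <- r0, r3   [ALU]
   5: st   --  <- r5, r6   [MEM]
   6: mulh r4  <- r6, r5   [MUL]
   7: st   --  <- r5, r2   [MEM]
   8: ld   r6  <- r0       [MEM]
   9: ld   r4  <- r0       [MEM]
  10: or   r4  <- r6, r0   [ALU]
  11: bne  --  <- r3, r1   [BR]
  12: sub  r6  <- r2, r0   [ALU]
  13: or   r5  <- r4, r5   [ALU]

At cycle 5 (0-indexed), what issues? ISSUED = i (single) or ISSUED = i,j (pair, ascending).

0. add.ALU xor.ALU @i0&i1  | dual
1. xor.ALU @i2  | WAW r3
2. or.ALU @i3  | RAW r3
3. add.ALU @i4  | RAW r6
4. st.MEM mulh.MUL @i5&i6  | dual
5. st.MEM @i7  | no-port MEM/MEM
6. ld.MEM @i8  | no-port MEM/MEM
7. ld.MEM @i9  | WAW r4
8. or.ALU bne.BR @i10&i11  | dual
9. sub.ALU or.ALU @i12&i13  | dual

ISSUED = 7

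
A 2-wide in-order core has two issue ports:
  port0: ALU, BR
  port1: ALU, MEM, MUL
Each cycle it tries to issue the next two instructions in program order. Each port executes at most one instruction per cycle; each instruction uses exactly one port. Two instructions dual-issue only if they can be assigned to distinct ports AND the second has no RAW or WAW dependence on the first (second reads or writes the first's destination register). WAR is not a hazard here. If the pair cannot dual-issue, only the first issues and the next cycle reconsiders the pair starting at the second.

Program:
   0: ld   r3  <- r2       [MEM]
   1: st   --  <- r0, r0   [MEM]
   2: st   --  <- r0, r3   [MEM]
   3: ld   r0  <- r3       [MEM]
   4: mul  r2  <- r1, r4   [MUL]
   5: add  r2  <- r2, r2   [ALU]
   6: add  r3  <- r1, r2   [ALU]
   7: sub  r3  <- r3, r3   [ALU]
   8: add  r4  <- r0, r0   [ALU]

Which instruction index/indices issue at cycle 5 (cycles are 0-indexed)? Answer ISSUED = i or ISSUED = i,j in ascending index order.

ISSUED = 5

t=0 i0:ld.MEM ; no-port MEM/MEM
t=1 i1:st.MEM ; no-port MEM/MEM
t=2 i2:st.MEM ; no-port MEM/MEM
t=3 i3:ld.MEM ; no-port MEM/MUL
t=4 i4:mul.MUL ; RAW+WAW r2
t=5 i5:add.ALU ; RAW r2
t=6 i6:add.ALU ; RAW+WAW r3
t=7 i7&i8:sub.ALU add.ALU ; 2-wide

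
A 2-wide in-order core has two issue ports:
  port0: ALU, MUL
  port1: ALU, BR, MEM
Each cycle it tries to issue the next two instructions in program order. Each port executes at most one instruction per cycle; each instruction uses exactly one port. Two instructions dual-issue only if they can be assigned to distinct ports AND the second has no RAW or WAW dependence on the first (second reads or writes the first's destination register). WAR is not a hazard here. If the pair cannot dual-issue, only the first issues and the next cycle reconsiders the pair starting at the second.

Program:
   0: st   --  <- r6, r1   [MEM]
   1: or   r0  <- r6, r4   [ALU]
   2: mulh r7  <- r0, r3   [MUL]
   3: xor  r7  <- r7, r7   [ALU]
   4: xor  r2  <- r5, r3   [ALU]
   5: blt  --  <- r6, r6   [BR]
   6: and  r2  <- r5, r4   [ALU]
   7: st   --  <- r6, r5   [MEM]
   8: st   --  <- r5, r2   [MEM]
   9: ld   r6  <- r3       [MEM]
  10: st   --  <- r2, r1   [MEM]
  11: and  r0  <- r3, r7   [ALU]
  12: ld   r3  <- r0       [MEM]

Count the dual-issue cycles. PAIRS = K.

PAIRS = 4

#0 head=0: st.MEM or.ALU i0/i1 pair
#1 head=2: mulh.MUL i2 RAW+WAW r7
#2 head=3: xor.ALU xor.ALU i3/i4 pair
#3 head=5: blt.BR and.ALU i5/i6 pair
#4 head=7: st.MEM i7 no-port MEM/MEM
#5 head=8: st.MEM i8 no-port MEM/MEM
#6 head=9: ld.MEM i9 no-port MEM/MEM
#7 head=10: st.MEM and.ALU i10/i11 pair
#8 head=12: ld.MEM i12 tail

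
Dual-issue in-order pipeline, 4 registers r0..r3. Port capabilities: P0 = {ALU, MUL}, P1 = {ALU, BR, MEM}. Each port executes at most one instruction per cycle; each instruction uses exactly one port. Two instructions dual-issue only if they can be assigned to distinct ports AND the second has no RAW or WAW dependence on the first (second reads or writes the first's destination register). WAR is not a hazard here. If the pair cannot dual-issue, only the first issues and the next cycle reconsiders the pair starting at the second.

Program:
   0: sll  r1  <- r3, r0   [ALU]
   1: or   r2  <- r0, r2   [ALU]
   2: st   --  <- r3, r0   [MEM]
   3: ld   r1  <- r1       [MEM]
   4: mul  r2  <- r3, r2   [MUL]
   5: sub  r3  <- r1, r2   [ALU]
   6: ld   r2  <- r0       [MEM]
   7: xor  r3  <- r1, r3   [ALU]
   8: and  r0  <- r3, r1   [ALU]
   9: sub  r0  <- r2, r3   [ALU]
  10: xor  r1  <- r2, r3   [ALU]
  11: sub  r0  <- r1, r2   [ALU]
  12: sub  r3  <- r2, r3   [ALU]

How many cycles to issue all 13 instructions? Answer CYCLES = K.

0. sll or @i0&i1  | dual
1. st @i2  | no-port MEM/MEM
2. ld mul @i3&i4  | dual
3. sub ld @i5&i6  | dual
4. xor @i7  | RAW r3
5. and @i8  | WAW r0
6. sub xor @i9&i10  | dual
7. sub sub @i11&i12  | dual

CYCLES = 8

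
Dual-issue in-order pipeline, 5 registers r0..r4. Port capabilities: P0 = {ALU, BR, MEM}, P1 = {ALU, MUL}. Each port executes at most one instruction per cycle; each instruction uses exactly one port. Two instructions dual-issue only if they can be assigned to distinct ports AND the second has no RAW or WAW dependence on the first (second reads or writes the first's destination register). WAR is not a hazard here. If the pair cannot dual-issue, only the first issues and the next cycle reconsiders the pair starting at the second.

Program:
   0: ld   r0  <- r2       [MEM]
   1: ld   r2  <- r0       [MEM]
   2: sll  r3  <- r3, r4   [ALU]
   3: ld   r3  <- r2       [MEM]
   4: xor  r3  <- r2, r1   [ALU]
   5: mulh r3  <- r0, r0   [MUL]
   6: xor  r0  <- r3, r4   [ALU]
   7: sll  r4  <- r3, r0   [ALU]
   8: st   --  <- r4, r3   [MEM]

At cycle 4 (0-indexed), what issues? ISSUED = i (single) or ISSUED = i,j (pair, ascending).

ISSUED = 5

t=0 i0:ld.MEM ; no-port MEM/MEM
t=1 i1,i2:ld.MEM sll.ALU ; dual
t=2 i3:ld.MEM ; WAW r3
t=3 i4:xor.ALU ; WAW r3
t=4 i5:mulh.MUL ; RAW r3
t=5 i6:xor.ALU ; RAW r0
t=6 i7:sll.ALU ; RAW r4
t=7 i8:st.MEM ; tail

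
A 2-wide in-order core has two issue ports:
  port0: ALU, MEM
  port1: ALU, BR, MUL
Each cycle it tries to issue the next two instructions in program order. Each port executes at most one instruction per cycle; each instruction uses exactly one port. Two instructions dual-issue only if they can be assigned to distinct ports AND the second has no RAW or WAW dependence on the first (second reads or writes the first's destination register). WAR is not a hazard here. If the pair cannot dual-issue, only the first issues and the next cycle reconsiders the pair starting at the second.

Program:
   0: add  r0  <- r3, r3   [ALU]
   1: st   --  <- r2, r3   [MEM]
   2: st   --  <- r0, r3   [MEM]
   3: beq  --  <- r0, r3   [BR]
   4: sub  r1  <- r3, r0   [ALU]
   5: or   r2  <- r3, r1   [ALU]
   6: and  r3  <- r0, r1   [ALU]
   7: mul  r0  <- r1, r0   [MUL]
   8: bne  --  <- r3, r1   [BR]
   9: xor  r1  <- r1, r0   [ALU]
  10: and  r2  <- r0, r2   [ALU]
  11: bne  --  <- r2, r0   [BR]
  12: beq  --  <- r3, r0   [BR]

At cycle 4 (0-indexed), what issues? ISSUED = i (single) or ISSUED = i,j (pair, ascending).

0. add.ALU+st.MEM @i0,i1  | pair
1. st.MEM+beq.BR @i2,i3  | pair
2. sub.ALU @i4  | RAW r1
3. or.ALU+and.ALU @i5,i6  | pair
4. mul.MUL @i7  | no-port MUL/BR
5. bne.BR+xor.ALU @i8,i9  | pair
6. and.ALU @i10  | RAW r2
7. bne.BR @i11  | no-port BR/BR
8. beq.BR @i12  | tail

ISSUED = 7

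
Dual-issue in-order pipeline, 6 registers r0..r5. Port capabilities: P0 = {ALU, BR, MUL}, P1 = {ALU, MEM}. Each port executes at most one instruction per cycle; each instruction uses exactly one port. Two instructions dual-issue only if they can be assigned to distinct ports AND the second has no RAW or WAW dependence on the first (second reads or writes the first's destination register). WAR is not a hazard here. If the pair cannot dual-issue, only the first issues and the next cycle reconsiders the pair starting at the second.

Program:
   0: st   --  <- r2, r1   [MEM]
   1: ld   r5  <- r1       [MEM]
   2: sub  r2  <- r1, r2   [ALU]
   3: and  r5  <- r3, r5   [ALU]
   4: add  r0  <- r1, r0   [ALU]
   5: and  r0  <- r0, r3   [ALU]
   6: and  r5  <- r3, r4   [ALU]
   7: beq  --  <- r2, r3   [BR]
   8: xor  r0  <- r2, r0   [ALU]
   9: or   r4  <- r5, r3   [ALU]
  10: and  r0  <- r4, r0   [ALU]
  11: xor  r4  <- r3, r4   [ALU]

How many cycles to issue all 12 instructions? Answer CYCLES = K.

#0 head=0: st i0 no-port MEM/MEM
#1 head=1: ld sub i1,i2 pair
#2 head=3: and add i3,i4 pair
#3 head=5: and and i5,i6 pair
#4 head=7: beq xor i7,i8 pair
#5 head=9: or i9 RAW r4
#6 head=10: and xor i10,i11 pair

CYCLES = 7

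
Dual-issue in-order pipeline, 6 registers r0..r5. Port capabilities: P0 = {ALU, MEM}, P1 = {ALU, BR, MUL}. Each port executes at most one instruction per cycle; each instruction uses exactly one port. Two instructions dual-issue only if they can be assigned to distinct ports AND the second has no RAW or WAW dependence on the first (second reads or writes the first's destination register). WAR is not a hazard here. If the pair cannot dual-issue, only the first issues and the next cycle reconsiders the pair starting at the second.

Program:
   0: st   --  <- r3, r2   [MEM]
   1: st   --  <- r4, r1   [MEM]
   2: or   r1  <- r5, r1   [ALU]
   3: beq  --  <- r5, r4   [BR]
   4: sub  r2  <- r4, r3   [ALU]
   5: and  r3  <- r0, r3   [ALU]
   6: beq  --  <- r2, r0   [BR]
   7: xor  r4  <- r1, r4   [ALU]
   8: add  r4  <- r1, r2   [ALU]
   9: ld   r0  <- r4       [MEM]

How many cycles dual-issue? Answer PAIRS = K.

PAIRS = 3

c0: i0 st.MEM  no-port MEM/MEM
c1: i1&i2 st.MEM or.ALU  pair
c2: i3&i4 beq.BR sub.ALU  pair
c3: i5&i6 and.ALU beq.BR  pair
c4: i7 xor.ALU  WAW r4
c5: i8 add.ALU  RAW r4
c6: i9 ld.MEM  tail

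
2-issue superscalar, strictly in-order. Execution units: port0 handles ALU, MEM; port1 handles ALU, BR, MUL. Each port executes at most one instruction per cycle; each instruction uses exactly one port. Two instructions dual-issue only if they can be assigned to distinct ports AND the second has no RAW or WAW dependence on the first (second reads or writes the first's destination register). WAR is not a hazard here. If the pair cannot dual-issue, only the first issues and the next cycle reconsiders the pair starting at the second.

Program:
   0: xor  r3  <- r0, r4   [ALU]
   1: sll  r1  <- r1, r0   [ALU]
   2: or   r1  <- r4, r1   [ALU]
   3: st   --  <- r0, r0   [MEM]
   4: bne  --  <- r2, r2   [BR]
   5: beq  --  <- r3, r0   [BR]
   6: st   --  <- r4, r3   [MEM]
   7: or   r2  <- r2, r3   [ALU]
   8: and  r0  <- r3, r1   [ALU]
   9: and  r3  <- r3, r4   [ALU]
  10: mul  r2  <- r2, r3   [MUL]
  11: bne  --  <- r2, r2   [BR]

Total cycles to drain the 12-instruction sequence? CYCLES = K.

#0 head=0: xor.ALU sll.ALU i0,i1 2-wide
#1 head=2: or.ALU st.MEM i2,i3 2-wide
#2 head=4: bne.BR i4 no-port BR/BR
#3 head=5: beq.BR st.MEM i5,i6 2-wide
#4 head=7: or.ALU and.ALU i7,i8 2-wide
#5 head=9: and.ALU i9 RAW r3
#6 head=10: mul.MUL i10 no-port MUL/BR
#7 head=11: bne.BR i11 tail

CYCLES = 8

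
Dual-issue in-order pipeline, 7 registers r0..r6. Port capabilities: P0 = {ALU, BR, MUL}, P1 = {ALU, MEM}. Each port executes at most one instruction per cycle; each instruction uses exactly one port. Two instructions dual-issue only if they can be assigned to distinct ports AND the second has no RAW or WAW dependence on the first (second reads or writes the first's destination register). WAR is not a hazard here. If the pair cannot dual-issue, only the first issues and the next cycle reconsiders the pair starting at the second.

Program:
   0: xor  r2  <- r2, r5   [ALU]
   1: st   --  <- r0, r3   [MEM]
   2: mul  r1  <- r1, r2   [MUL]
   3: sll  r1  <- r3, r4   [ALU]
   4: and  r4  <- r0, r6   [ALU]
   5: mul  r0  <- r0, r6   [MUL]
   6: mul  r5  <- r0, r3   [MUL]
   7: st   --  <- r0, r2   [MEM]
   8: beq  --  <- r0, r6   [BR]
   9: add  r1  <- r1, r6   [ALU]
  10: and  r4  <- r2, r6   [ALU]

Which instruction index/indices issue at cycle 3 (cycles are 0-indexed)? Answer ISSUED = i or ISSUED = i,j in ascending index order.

0. xor.ALU+st.MEM @i0,i1  | pair
1. mul.MUL @i2  | WAW r1
2. sll.ALU+and.ALU @i3,i4  | pair
3. mul.MUL @i5  | no-port MUL/MUL
4. mul.MUL+st.MEM @i6,i7  | pair
5. beq.BR+add.ALU @i8,i9  | pair
6. and.ALU @i10  | tail

ISSUED = 5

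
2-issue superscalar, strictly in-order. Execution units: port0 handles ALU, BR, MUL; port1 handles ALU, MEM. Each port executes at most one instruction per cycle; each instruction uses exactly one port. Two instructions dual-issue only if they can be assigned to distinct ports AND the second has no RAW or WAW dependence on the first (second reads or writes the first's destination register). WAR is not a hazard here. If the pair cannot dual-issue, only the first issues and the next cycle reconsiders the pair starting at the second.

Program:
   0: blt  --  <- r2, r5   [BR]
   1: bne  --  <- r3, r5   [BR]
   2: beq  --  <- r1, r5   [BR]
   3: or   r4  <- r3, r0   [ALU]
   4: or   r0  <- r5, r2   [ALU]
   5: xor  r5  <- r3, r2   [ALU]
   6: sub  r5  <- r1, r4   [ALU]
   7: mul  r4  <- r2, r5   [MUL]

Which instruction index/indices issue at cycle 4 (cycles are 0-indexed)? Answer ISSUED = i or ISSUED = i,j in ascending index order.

0. blt @i0  | no-port BR/BR
1. bne @i1  | no-port BR/BR
2. beq/or @i2&i3  | pair
3. or/xor @i4&i5  | pair
4. sub @i6  | RAW r5
5. mul @i7  | tail

ISSUED = 6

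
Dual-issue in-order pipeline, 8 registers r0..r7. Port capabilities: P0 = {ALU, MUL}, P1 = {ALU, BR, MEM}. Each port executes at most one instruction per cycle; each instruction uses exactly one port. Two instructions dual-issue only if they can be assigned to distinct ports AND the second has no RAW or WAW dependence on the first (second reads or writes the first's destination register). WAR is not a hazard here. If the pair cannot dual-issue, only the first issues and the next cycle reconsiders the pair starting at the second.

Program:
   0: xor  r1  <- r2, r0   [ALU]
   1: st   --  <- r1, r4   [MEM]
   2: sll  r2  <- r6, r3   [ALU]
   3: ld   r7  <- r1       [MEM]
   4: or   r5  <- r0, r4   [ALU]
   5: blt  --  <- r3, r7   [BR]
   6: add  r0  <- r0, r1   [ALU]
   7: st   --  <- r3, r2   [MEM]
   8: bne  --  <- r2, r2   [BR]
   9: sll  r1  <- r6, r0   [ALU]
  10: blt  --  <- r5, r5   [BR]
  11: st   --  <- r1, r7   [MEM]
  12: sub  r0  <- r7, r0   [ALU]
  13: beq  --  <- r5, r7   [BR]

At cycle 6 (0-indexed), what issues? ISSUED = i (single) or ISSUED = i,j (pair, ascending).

ISSUED = 10

0. xor.ALU @i0  | RAW r1
1. st.MEM/sll.ALU @i1,i2  | dual
2. ld.MEM/or.ALU @i3,i4  | dual
3. blt.BR/add.ALU @i5,i6  | dual
4. st.MEM @i7  | no-port MEM/BR
5. bne.BR/sll.ALU @i8,i9  | dual
6. blt.BR @i10  | no-port BR/MEM
7. st.MEM/sub.ALU @i11,i12  | dual
8. beq.BR @i13  | tail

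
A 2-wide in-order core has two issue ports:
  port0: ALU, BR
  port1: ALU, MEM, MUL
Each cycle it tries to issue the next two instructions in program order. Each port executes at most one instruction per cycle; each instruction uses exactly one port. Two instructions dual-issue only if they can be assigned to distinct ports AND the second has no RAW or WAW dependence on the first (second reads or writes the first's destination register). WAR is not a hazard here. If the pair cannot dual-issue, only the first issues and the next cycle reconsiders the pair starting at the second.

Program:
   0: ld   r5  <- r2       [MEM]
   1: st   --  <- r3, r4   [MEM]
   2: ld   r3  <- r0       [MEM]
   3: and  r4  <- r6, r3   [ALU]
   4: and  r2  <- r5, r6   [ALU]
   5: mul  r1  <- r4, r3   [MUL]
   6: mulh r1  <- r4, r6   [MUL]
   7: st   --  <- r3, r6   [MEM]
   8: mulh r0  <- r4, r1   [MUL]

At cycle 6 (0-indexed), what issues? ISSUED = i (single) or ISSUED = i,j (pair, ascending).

#0 head=0: ld.MEM i0 no-port MEM/MEM
#1 head=1: st.MEM i1 no-port MEM/MEM
#2 head=2: ld.MEM i2 RAW r3
#3 head=3: and.ALU;and.ALU i3&i4 2-wide
#4 head=5: mul.MUL i5 no-port MUL/MUL
#5 head=6: mulh.MUL i6 no-port MUL/MEM
#6 head=7: st.MEM i7 no-port MEM/MUL
#7 head=8: mulh.MUL i8 tail

ISSUED = 7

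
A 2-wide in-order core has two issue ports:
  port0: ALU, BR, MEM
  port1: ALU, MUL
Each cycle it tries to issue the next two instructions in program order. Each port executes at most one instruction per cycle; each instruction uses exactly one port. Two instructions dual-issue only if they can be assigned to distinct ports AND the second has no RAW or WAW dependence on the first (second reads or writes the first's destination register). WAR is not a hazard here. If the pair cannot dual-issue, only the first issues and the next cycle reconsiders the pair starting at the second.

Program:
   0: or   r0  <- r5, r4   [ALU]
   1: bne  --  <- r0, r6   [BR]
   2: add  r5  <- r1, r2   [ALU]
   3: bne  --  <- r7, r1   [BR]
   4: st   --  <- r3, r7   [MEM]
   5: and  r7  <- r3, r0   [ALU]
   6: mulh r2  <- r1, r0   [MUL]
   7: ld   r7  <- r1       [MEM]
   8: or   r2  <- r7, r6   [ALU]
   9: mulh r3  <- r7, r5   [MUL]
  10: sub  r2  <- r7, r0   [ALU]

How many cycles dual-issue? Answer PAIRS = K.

[0] i0  or  -- RAW r0
[1] i1/i2  bne/add  -- 2-wide
[2] i3  bne  -- no-port BR/MEM
[3] i4/i5  st/and  -- 2-wide
[4] i6/i7  mulh/ld  -- 2-wide
[5] i8/i9  or/mulh  -- 2-wide
[6] i10  sub  -- tail

PAIRS = 4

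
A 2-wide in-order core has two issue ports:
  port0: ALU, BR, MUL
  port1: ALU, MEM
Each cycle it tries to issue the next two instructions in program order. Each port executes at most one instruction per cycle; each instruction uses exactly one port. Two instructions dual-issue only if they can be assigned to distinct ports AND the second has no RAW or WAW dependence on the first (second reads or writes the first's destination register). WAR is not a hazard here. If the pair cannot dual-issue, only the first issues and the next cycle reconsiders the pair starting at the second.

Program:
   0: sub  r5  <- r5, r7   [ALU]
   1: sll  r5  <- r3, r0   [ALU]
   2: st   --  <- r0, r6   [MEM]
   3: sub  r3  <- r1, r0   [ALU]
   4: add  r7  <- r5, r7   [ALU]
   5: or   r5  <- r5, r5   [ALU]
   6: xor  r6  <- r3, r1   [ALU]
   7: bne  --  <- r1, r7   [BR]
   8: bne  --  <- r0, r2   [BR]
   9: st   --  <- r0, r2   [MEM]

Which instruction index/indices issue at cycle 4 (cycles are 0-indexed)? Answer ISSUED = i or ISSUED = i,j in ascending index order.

  cy0 -> i0 (sub.ALU) WAW r5
  cy1 -> i1,i2 (sll.ALU+st.MEM) dual
  cy2 -> i3,i4 (sub.ALU+add.ALU) dual
  cy3 -> i5,i6 (or.ALU+xor.ALU) dual
  cy4 -> i7 (bne.BR) no-port BR/BR
  cy5 -> i8,i9 (bne.BR+st.MEM) dual

ISSUED = 7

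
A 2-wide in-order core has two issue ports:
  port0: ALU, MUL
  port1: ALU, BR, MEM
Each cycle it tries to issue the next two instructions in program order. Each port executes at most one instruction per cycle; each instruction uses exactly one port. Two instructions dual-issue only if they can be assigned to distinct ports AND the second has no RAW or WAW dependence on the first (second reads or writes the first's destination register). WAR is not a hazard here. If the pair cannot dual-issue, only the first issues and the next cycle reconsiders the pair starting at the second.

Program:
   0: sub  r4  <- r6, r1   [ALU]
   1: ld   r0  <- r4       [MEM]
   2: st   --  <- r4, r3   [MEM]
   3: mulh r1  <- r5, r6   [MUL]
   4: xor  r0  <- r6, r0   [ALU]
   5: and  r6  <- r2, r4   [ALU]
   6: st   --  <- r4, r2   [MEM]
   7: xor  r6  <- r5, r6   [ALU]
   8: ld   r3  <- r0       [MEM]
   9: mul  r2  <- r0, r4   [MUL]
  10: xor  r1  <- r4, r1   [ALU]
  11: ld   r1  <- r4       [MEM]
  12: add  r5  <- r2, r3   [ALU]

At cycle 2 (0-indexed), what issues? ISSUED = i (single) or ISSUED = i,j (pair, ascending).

0. sub @i0  | RAW r4
1. ld @i1  | no-port MEM/MEM
2. st;mulh @i2,i3  | pair
3. xor;and @i4,i5  | pair
4. st;xor @i6,i7  | pair
5. ld;mul @i8,i9  | pair
6. xor @i10  | WAW r1
7. ld;add @i11,i12  | pair

ISSUED = 2,3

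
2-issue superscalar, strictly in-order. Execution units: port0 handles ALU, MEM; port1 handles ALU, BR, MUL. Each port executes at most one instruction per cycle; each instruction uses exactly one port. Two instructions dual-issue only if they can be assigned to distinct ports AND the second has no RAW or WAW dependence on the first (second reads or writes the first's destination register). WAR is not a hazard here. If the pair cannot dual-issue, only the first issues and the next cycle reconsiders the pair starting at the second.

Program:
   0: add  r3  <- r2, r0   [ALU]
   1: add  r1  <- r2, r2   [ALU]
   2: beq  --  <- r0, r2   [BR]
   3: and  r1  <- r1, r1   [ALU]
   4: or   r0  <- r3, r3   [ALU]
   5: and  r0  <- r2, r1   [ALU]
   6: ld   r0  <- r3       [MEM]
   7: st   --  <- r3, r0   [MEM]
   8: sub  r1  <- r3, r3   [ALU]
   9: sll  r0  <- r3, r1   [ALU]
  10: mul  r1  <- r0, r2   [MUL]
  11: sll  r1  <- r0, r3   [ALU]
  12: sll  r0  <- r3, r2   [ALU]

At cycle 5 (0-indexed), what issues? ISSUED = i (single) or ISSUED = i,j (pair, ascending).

ISSUED = 7,8

t=0 i0,i1:add.ALU/add.ALU ; pair
t=1 i2,i3:beq.BR/and.ALU ; pair
t=2 i4:or.ALU ; WAW r0
t=3 i5:and.ALU ; WAW r0
t=4 i6:ld.MEM ; no-port MEM/MEM
t=5 i7,i8:st.MEM/sub.ALU ; pair
t=6 i9:sll.ALU ; RAW r0
t=7 i10:mul.MUL ; WAW r1
t=8 i11,i12:sll.ALU/sll.ALU ; pair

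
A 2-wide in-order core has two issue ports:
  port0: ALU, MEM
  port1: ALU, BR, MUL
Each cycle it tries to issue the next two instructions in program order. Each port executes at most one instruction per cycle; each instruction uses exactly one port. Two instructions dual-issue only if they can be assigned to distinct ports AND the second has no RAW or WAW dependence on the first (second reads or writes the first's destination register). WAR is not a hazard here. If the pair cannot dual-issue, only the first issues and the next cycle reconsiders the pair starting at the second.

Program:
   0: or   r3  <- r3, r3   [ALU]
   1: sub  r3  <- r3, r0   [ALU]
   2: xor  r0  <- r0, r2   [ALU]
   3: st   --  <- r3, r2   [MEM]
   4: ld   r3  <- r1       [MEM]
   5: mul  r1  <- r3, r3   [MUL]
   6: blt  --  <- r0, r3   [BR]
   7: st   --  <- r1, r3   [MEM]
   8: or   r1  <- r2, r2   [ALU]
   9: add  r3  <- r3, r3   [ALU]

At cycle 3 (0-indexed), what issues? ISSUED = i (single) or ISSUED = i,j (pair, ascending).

t=0 i0:or ; RAW+WAW r3
t=1 i1,i2:sub+xor ; 2-wide
t=2 i3:st ; no-port MEM/MEM
t=3 i4:ld ; RAW r3
t=4 i5:mul ; no-port MUL/BR
t=5 i6,i7:blt+st ; 2-wide
t=6 i8,i9:or+add ; 2-wide

ISSUED = 4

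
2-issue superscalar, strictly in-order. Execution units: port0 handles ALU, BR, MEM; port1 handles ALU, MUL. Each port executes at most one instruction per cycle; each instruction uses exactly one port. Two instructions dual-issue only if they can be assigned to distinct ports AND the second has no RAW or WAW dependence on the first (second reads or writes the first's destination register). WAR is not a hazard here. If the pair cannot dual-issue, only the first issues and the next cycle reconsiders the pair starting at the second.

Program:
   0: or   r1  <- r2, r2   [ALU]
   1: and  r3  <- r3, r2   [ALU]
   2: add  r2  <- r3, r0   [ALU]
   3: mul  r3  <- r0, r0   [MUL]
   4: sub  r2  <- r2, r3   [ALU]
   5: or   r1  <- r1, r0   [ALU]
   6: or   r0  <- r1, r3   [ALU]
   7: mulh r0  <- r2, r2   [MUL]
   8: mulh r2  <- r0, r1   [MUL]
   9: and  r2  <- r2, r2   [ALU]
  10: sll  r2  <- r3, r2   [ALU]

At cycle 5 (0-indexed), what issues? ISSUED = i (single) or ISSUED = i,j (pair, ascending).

  cy0 -> i0+i1 (or.ALU;and.ALU) pair
  cy1 -> i2+i3 (add.ALU;mul.MUL) pair
  cy2 -> i4+i5 (sub.ALU;or.ALU) pair
  cy3 -> i6 (or.ALU) WAW r0
  cy4 -> i7 (mulh.MUL) no-port MUL/MUL
  cy5 -> i8 (mulh.MUL) RAW+WAW r2
  cy6 -> i9 (and.ALU) RAW+WAW r2
  cy7 -> i10 (sll.ALU) tail

ISSUED = 8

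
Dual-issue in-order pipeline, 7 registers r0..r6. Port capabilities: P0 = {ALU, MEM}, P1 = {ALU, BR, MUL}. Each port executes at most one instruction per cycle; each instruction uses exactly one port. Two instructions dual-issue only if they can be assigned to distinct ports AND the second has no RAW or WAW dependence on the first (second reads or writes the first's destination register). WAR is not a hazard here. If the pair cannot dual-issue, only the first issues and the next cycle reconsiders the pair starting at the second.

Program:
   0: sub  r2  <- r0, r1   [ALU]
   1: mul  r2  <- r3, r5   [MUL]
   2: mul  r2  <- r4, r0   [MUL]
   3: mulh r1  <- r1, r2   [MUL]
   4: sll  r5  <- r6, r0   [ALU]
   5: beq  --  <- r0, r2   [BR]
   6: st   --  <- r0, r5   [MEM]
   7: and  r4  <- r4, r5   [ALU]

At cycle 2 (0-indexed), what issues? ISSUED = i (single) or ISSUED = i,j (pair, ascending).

0. sub @i0  | WAW r2
1. mul @i1  | no-port MUL/MUL
2. mul @i2  | no-port MUL/MUL
3. mulh+sll @i3/i4  | pair
4. beq+st @i5/i6  | pair
5. and @i7  | tail

ISSUED = 2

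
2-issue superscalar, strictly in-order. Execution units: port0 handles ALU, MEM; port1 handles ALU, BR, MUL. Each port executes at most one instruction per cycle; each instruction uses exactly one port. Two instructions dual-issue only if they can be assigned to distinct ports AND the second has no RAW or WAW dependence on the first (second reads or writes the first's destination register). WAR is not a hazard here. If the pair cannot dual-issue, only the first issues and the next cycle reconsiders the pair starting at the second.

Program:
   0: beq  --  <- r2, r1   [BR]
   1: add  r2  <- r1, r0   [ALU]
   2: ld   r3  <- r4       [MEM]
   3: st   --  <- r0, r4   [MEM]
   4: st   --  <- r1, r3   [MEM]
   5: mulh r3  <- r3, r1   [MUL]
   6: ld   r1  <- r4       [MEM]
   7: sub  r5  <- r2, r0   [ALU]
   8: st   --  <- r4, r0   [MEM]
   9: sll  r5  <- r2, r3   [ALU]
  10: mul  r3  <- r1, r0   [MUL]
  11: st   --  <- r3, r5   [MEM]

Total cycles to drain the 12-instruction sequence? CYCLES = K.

CYCLES = 8

[0] i0/i1  beq/add  -- 2-wide
[1] i2  ld  -- no-port MEM/MEM
[2] i3  st  -- no-port MEM/MEM
[3] i4/i5  st/mulh  -- 2-wide
[4] i6/i7  ld/sub  -- 2-wide
[5] i8/i9  st/sll  -- 2-wide
[6] i10  mul  -- RAW r3
[7] i11  st  -- tail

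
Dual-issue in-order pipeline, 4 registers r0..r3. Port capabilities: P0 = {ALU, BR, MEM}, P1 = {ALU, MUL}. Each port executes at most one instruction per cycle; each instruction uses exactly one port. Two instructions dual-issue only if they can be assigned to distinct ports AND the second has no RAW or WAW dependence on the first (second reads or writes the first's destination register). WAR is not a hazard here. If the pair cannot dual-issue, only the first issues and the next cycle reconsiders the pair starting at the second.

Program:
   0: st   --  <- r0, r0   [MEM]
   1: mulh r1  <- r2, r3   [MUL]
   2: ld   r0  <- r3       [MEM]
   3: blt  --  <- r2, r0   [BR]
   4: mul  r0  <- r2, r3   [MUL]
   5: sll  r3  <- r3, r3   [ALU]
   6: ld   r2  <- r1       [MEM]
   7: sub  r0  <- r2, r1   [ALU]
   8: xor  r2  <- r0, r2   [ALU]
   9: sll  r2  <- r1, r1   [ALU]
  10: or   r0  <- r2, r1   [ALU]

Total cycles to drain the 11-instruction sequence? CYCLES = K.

CYCLES = 8

#0 head=0: st mulh i0/i1 pair
#1 head=2: ld i2 no-port MEM/BR
#2 head=3: blt mul i3/i4 pair
#3 head=5: sll ld i5/i6 pair
#4 head=7: sub i7 RAW r0
#5 head=8: xor i8 WAW r2
#6 head=9: sll i9 RAW r2
#7 head=10: or i10 tail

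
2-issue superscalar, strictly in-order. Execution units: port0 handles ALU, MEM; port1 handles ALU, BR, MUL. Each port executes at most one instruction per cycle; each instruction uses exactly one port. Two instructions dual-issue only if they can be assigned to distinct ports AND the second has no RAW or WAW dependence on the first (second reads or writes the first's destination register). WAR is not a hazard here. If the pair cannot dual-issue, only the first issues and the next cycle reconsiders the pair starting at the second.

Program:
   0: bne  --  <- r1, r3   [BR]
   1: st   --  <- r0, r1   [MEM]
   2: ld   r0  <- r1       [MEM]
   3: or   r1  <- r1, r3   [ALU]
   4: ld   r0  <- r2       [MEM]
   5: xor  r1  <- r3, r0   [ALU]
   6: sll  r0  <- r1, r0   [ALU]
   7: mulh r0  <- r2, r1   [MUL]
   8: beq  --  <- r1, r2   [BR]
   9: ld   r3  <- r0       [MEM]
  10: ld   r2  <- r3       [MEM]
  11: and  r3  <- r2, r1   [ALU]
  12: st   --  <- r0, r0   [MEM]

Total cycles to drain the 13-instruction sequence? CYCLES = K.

0. bne st @i0&i1  | pair
1. ld or @i2&i3  | pair
2. ld @i4  | RAW r0
3. xor @i5  | RAW r1
4. sll @i6  | WAW r0
5. mulh @i7  | no-port MUL/BR
6. beq ld @i8&i9  | pair
7. ld @i10  | RAW r2
8. and st @i11&i12  | pair

CYCLES = 9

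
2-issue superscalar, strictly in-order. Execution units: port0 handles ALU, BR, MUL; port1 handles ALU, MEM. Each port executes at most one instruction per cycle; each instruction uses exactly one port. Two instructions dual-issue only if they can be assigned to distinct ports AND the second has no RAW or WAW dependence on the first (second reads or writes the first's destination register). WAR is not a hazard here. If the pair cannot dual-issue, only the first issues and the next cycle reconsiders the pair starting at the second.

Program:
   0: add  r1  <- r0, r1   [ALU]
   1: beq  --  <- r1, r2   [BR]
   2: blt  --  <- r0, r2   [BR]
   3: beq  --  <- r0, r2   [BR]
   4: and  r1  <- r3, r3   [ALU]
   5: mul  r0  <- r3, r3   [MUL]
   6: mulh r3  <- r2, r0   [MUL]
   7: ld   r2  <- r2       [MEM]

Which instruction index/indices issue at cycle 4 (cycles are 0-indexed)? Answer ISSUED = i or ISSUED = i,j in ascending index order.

ISSUED = 5

  cy0 -> i0 (add.ALU) RAW r1
  cy1 -> i1 (beq.BR) no-port BR/BR
  cy2 -> i2 (blt.BR) no-port BR/BR
  cy3 -> i3/i4 (beq.BR+and.ALU) 2-wide
  cy4 -> i5 (mul.MUL) no-port MUL/MUL
  cy5 -> i6/i7 (mulh.MUL+ld.MEM) 2-wide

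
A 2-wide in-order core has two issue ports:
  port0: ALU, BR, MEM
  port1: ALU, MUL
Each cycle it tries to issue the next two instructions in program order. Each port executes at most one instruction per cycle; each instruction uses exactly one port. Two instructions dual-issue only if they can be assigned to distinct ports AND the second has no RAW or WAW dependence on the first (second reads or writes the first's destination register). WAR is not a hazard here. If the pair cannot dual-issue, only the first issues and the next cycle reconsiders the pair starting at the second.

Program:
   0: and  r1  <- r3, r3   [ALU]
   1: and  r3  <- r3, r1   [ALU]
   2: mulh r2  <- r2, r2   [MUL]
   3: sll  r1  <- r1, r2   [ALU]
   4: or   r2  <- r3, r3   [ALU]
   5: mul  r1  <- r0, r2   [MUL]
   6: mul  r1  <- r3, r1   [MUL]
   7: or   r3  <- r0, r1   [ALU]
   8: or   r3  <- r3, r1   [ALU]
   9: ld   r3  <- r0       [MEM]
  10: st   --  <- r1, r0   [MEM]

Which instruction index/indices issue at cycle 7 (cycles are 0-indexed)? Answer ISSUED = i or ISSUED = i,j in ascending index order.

t=0 i0:and ; RAW r1
t=1 i1,i2:and+mulh ; 2-wide
t=2 i3,i4:sll+or ; 2-wide
t=3 i5:mul ; no-port MUL/MUL
t=4 i6:mul ; RAW r1
t=5 i7:or ; RAW+WAW r3
t=6 i8:or ; WAW r3
t=7 i9:ld ; no-port MEM/MEM
t=8 i10:st ; tail

ISSUED = 9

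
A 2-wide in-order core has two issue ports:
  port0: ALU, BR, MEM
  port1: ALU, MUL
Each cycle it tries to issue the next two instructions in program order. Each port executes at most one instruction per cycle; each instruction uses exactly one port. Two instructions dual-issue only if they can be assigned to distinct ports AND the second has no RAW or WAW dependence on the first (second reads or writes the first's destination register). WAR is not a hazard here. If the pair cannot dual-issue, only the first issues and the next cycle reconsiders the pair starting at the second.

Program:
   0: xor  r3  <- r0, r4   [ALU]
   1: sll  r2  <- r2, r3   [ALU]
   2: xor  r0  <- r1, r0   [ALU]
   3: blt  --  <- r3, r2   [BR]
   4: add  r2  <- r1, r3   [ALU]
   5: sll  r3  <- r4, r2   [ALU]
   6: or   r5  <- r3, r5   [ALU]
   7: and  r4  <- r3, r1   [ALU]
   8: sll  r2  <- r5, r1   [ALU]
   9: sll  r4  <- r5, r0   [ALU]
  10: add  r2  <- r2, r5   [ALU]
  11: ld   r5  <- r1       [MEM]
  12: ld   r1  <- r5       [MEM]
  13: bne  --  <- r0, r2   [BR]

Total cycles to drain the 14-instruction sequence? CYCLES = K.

CYCLES = 9

[0] i0  xor  -- RAW r3
[1] i1/i2  sll+xor  -- 2-wide
[2] i3/i4  blt+add  -- 2-wide
[3] i5  sll  -- RAW r3
[4] i6/i7  or+and  -- 2-wide
[5] i8/i9  sll+sll  -- 2-wide
[6] i10/i11  add+ld  -- 2-wide
[7] i12  ld  -- no-port MEM/BR
[8] i13  bne  -- tail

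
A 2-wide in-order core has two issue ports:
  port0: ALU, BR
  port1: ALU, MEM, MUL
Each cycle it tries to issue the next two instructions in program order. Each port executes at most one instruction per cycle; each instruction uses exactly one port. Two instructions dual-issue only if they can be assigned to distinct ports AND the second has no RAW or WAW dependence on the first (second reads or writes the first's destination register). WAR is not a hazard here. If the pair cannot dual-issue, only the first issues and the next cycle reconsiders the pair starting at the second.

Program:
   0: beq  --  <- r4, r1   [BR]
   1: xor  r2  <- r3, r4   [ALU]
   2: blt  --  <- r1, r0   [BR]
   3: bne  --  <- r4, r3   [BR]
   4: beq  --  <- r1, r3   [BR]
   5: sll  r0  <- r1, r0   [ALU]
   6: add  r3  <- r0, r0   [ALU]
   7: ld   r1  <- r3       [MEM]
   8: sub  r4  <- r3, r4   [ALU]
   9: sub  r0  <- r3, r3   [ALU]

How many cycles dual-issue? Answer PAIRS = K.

PAIRS = 3

c0: i0&i1 beq+xor  2-wide
c1: i2 blt  no-port BR/BR
c2: i3 bne  no-port BR/BR
c3: i4&i5 beq+sll  2-wide
c4: i6 add  RAW r3
c5: i7&i8 ld+sub  2-wide
c6: i9 sub  tail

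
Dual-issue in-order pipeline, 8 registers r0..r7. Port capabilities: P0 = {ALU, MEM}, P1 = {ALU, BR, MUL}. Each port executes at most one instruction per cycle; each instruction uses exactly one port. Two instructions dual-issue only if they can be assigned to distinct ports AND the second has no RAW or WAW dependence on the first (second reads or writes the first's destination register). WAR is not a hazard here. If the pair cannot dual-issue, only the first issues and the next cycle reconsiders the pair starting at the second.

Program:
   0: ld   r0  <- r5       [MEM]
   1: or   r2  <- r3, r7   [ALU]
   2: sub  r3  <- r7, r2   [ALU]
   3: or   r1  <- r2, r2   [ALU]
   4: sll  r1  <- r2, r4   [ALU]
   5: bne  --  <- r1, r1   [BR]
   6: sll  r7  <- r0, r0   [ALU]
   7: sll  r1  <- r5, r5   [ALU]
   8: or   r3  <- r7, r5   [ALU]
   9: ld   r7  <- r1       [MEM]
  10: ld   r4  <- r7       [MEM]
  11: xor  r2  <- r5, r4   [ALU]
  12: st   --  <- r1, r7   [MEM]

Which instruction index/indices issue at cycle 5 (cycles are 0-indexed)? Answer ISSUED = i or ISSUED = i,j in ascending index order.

c0: i0&i1 ld.MEM;or.ALU  pair
c1: i2&i3 sub.ALU;or.ALU  pair
c2: i4 sll.ALU  RAW r1
c3: i5&i6 bne.BR;sll.ALU  pair
c4: i7&i8 sll.ALU;or.ALU  pair
c5: i9 ld.MEM  no-port MEM/MEM
c6: i10 ld.MEM  RAW r4
c7: i11&i12 xor.ALU;st.MEM  pair

ISSUED = 9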